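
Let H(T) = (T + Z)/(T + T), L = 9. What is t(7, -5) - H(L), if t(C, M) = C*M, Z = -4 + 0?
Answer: -635/18 ≈ -35.278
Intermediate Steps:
Z = -4
H(T) = (-4 + T)/(2*T) (H(T) = (T - 4)/(T + T) = (-4 + T)/((2*T)) = (-4 + T)*(1/(2*T)) = (-4 + T)/(2*T))
t(7, -5) - H(L) = 7*(-5) - (-4 + 9)/(2*9) = -35 - 5/(2*9) = -35 - 1*5/18 = -35 - 5/18 = -635/18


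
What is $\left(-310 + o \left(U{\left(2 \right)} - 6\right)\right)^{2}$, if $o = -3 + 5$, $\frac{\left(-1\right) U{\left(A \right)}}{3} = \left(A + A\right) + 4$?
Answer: $136900$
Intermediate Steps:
$U{\left(A \right)} = -12 - 6 A$ ($U{\left(A \right)} = - 3 \left(\left(A + A\right) + 4\right) = - 3 \left(2 A + 4\right) = - 3 \left(4 + 2 A\right) = -12 - 6 A$)
$o = 2$
$\left(-310 + o \left(U{\left(2 \right)} - 6\right)\right)^{2} = \left(-310 + 2 \left(\left(-12 - 12\right) - 6\right)\right)^{2} = \left(-310 + 2 \left(-24 - 6\right)\right)^{2} = \left(-310 + 2 \left(-30\right)\right)^{2} = \left(-310 - 60\right)^{2} = \left(-370\right)^{2} = 136900$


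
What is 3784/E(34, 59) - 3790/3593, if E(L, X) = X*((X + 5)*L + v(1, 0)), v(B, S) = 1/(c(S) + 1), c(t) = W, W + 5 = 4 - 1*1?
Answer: -472755838/461071725 ≈ -1.0253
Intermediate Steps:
W = -2 (W = -5 + (4 - 1*1) = -5 + (4 - 1) = -5 + 3 = -2)
c(t) = -2
v(B, S) = -1 (v(B, S) = 1/(-2 + 1) = 1/(-1) = -1)
E(L, X) = X*(-1 + L*(5 + X)) (E(L, X) = X*((X + 5)*L - 1) = X*((5 + X)*L - 1) = X*(L*(5 + X) - 1) = X*(-1 + L*(5 + X)))
3784/E(34, 59) - 3790/3593 = 3784/((59*(-1 + 5*34 + 34*59))) - 3790/3593 = 3784/((59*(-1 + 170 + 2006))) - 3790*1/3593 = 3784/((59*2175)) - 3790/3593 = 3784/128325 - 3790/3593 = -472755838/461071725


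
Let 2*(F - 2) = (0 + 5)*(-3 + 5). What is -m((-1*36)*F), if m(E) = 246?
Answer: -246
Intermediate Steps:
F = 7 (F = 2 + ((0 + 5)*(-3 + 5))/2 = 2 + (5*2)/2 = 2 + (½)*10 = 2 + 5 = 7)
-m((-1*36)*F) = -1*246 = -246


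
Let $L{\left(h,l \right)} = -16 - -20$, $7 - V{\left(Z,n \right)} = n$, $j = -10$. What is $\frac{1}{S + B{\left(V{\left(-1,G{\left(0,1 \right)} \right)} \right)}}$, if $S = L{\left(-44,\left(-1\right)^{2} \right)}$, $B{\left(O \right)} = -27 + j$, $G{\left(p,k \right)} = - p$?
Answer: $- \frac{1}{33} \approx -0.030303$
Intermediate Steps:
$V{\left(Z,n \right)} = 7 - n$
$L{\left(h,l \right)} = 4$ ($L{\left(h,l \right)} = -16 + 20 = 4$)
$B{\left(O \right)} = -37$ ($B{\left(O \right)} = -27 - 10 = -37$)
$S = 4$
$\frac{1}{S + B{\left(V{\left(-1,G{\left(0,1 \right)} \right)} \right)}} = \frac{1}{4 - 37} = \frac{1}{-33} = - \frac{1}{33}$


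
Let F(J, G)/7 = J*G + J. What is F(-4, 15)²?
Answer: 200704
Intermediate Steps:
F(J, G) = 7*J + 7*G*J (F(J, G) = 7*(J*G + J) = 7*(G*J + J) = 7*(J + G*J) = 7*J + 7*G*J)
F(-4, 15)² = (7*(-4)*(1 + 15))² = (7*(-4)*16)² = (-448)² = 200704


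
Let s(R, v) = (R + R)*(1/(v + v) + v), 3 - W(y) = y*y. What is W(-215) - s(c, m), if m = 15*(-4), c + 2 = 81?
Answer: -2204441/60 ≈ -36741.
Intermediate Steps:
W(y) = 3 - y**2 (W(y) = 3 - y*y = 3 - y**2)
c = 79 (c = -2 + 81 = 79)
m = -60
s(R, v) = 2*R*(v + 1/(2*v)) (s(R, v) = (2*R)*(1/(2*v) + v) = (2*R)*(v + 1/(2*v)) = 2*R*(v + 1/(2*v)))
W(-215) - s(c, m) = (3 - 1*(-215)**2) - (79/(-60) + 2*79*(-60)) = (3 - 1*46225) - (79*(-1/60) - 9480) = (3 - 46225) - (-79/60 - 9480) = -46222 - 1*(-568879/60) = -46222 + 568879/60 = -2204441/60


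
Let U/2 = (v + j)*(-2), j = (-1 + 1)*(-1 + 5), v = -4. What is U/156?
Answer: 4/39 ≈ 0.10256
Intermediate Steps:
j = 0 (j = 0*4 = 0)
U = 16 (U = 2*((-4 + 0)*(-2)) = 2*(-4*(-2)) = 2*8 = 16)
U/156 = 16/156 = 16*(1/156) = 4/39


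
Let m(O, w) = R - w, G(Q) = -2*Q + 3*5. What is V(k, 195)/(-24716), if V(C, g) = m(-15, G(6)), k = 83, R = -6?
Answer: 9/24716 ≈ 0.00036414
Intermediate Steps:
G(Q) = 15 - 2*Q (G(Q) = -2*Q + 15 = 15 - 2*Q)
m(O, w) = -6 - w
V(C, g) = -9 (V(C, g) = -6 - (15 - 2*6) = -6 - (15 - 12) = -6 - 1*3 = -6 - 3 = -9)
V(k, 195)/(-24716) = -9/(-24716) = -9*(-1/24716) = 9/24716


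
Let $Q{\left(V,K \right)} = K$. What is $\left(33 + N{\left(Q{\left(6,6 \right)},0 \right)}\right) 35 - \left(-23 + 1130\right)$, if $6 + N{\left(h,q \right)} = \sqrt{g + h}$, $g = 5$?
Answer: $-162 + 35 \sqrt{11} \approx -45.918$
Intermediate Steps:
$N{\left(h,q \right)} = -6 + \sqrt{5 + h}$
$\left(33 + N{\left(Q{\left(6,6 \right)},0 \right)}\right) 35 - \left(-23 + 1130\right) = \left(33 - \left(6 - \sqrt{5 + 6}\right)\right) 35 - \left(-23 + 1130\right) = \left(33 - \left(6 - \sqrt{11}\right)\right) 35 - 1107 = \left(27 + \sqrt{11}\right) 35 - 1107 = \left(945 + 35 \sqrt{11}\right) - 1107 = -162 + 35 \sqrt{11}$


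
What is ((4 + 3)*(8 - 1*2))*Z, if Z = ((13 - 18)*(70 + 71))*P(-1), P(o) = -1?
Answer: 29610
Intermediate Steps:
Z = 705 (Z = ((13 - 18)*(70 + 71))*(-1) = -5*141*(-1) = -705*(-1) = 705)
((4 + 3)*(8 - 1*2))*Z = ((4 + 3)*(8 - 1*2))*705 = (7*(8 - 2))*705 = (7*6)*705 = 42*705 = 29610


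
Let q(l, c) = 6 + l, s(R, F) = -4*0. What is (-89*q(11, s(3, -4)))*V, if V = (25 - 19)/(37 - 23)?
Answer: -4539/7 ≈ -648.43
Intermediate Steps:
s(R, F) = 0
V = 3/7 (V = 6/14 = 6*(1/14) = 3/7 ≈ 0.42857)
(-89*q(11, s(3, -4)))*V = -89*(6 + 11)*(3/7) = -89*17*(3/7) = -1513*3/7 = -4539/7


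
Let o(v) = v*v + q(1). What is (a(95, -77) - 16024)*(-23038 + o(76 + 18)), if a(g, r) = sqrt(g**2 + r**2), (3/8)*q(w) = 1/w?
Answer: 682590352/3 - 42598*sqrt(14954)/3 ≈ 2.2579e+8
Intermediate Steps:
q(w) = 8/(3*w)
o(v) = 8/3 + v**2 (o(v) = v*v + (8/3)/1 = v**2 + (8/3)*1 = v**2 + 8/3 = 8/3 + v**2)
(a(95, -77) - 16024)*(-23038 + o(76 + 18)) = (sqrt(95**2 + (-77)**2) - 16024)*(-23038 + (8/3 + (76 + 18)**2)) = (sqrt(9025 + 5929) - 16024)*(-23038 + (8/3 + 94**2)) = (sqrt(14954) - 16024)*(-23038 + (8/3 + 8836)) = (-16024 + sqrt(14954))*(-23038 + 26516/3) = (-16024 + sqrt(14954))*(-42598/3) = 682590352/3 - 42598*sqrt(14954)/3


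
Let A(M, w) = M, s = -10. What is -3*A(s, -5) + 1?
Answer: 31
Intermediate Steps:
-3*A(s, -5) + 1 = -3*(-10) + 1 = 30 + 1 = 31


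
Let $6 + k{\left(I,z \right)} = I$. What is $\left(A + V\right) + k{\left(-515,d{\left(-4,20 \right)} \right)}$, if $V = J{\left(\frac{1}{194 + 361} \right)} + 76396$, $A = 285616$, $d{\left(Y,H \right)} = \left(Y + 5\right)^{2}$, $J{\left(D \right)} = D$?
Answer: $\frac{200627506}{555} \approx 3.6149 \cdot 10^{5}$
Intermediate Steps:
$d{\left(Y,H \right)} = \left(5 + Y\right)^{2}$
$k{\left(I,z \right)} = -6 + I$
$V = \frac{42399781}{555}$ ($V = \frac{1}{194 + 361} + 76396 = \frac{1}{555} + 76396 = \frac{42399781}{555} \approx 76396.0$)
$\left(A + V\right) + k{\left(-515,d{\left(-4,20 \right)} \right)} = \left(285616 + \frac{42399781}{555}\right) - 521 = \frac{200916661}{555} - 521 = \frac{200627506}{555}$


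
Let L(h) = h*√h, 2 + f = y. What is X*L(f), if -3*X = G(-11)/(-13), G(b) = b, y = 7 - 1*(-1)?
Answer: -22*√6/13 ≈ -4.1453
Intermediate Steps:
y = 8 (y = 7 + 1 = 8)
f = 6 (f = -2 + 8 = 6)
X = -11/39 (X = -(-11)/(3*(-13)) = -(-11)*(-1)/(3*13) = -⅓*11/13 = -11/39 ≈ -0.28205)
L(h) = h^(3/2)
X*L(f) = -22*√6/13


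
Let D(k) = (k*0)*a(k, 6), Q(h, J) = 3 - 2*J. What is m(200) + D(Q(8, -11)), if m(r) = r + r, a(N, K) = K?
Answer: 400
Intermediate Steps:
m(r) = 2*r
D(k) = 0 (D(k) = (k*0)*6 = 0*6 = 0)
m(200) + D(Q(8, -11)) = 2*200 + 0 = 400 + 0 = 400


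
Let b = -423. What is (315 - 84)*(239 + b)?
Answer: -42504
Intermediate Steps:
(315 - 84)*(239 + b) = (315 - 84)*(239 - 423) = 231*(-184) = -42504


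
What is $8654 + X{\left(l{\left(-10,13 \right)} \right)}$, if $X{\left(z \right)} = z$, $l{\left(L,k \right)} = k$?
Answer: $8667$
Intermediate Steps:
$8654 + X{\left(l{\left(-10,13 \right)} \right)} = 8654 + 13 = 8667$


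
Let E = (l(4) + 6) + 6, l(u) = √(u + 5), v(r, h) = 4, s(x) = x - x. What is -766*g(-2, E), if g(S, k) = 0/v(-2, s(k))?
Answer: 0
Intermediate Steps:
s(x) = 0
l(u) = √(5 + u)
E = 15 (E = (√(5 + 4) + 6) + 6 = (√9 + 6) + 6 = (3 + 6) + 6 = 9 + 6 = 15)
g(S, k) = 0 (g(S, k) = 0/4 = 0*(¼) = 0)
-766*g(-2, E) = -766*0 = 0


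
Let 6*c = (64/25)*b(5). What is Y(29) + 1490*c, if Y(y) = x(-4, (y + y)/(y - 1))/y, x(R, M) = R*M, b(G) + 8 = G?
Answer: -66762/35 ≈ -1907.5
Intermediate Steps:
b(G) = -8 + G
c = -32/25 (c = ((64/25)*(-8 + 5))/6 = ((64*(1/25))*(-3))/6 = ((64/25)*(-3))/6 = (1/6)*(-192/25) = -32/25 ≈ -1.2800)
x(R, M) = M*R
Y(y) = -8/(-1 + y) (Y(y) = (((y + y)/(y - 1))*(-4))/y = (((2*y)/(-1 + y))*(-4))/y = ((2*y/(-1 + y))*(-4))/y = (-8*y/(-1 + y))/y = -8/(-1 + y))
Y(29) + 1490*c = -8/(-1 + 29) + 1490*(-32/25) = -8/28 - 9536/5 = -8*1/28 - 9536/5 = -2/7 - 9536/5 = -66762/35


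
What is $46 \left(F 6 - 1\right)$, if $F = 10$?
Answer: $2714$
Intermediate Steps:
$46 \left(F 6 - 1\right) = 46 \left(10 \cdot 6 - 1\right) = 46 \left(60 - 1\right) = 46 \cdot 59 = 2714$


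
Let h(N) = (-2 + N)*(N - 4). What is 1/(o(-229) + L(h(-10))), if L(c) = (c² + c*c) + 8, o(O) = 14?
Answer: 1/56470 ≈ 1.7709e-5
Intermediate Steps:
h(N) = (-4 + N)*(-2 + N) (h(N) = (-2 + N)*(-4 + N) = (-4 + N)*(-2 + N))
L(c) = 8 + 2*c² (L(c) = (c² + c²) + 8 = 2*c² + 8 = 8 + 2*c²)
1/(o(-229) + L(h(-10))) = 1/(14 + (8 + 2*(8 + (-10)² - 6*(-10))²)) = 1/(14 + (8 + 2*(8 + 100 + 60)²)) = 1/(14 + (8 + 2*168²)) = 1/(14 + (8 + 2*28224)) = 1/(14 + (8 + 56448)) = 1/(14 + 56456) = 1/56470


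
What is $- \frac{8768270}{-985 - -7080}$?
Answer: $- \frac{1753654}{1219} \approx -1438.6$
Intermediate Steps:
$- \frac{8768270}{-985 - -7080} = - \frac{8768270}{-985 + 7080} = - \frac{8768270}{6095} = \left(-8768270\right) \frac{1}{6095} = - \frac{1753654}{1219}$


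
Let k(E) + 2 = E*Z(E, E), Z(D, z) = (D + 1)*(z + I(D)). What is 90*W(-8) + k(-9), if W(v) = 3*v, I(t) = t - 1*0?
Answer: -3458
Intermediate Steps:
I(t) = t (I(t) = t + 0 = t)
Z(D, z) = (1 + D)*(D + z) (Z(D, z) = (D + 1)*(z + D) = (1 + D)*(D + z))
k(E) = -2 + E*(2*E + 2*E²) (k(E) = -2 + E*(E + E + E² + E*E) = -2 + E*(E + E + E² + E²) = -2 + E*(2*E + 2*E²))
90*W(-8) + k(-9) = 90*(3*(-8)) + (-2 + 2*(-9)²*(1 - 9)) = 90*(-24) + (-2 + 2*81*(-8)) = -2160 + (-2 - 1296) = -2160 - 1298 = -3458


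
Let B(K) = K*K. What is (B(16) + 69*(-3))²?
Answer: 2401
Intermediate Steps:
B(K) = K²
(B(16) + 69*(-3))² = (16² + 69*(-3))² = (256 - 207)² = 49² = 2401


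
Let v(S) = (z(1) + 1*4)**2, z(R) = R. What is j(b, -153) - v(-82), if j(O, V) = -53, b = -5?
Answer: -78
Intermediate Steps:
v(S) = 25 (v(S) = (1 + 1*4)**2 = (1 + 4)**2 = 5**2 = 25)
j(b, -153) - v(-82) = -53 - 1*25 = -53 - 25 = -78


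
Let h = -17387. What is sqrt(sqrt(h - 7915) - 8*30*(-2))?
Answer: sqrt(480 + I*sqrt(25302)) ≈ 22.2 + 3.5826*I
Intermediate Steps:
sqrt(sqrt(h - 7915) - 8*30*(-2)) = sqrt(sqrt(-17387 - 7915) - 8*30*(-2)) = sqrt(sqrt(-25302) - 240*(-2)) = sqrt(I*sqrt(25302) + 480) = sqrt(480 + I*sqrt(25302))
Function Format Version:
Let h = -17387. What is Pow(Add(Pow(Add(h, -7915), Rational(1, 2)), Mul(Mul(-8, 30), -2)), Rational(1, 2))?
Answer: Pow(Add(480, Mul(I, Pow(25302, Rational(1, 2)))), Rational(1, 2)) ≈ Add(22.200, Mul(3.5826, I))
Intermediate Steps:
Pow(Add(Pow(Add(h, -7915), Rational(1, 2)), Mul(Mul(-8, 30), -2)), Rational(1, 2)) = Pow(Add(Pow(Add(-17387, -7915), Rational(1, 2)), Mul(Mul(-8, 30), -2)), Rational(1, 2)) = Pow(Add(Pow(-25302, Rational(1, 2)), Mul(-240, -2)), Rational(1, 2)) = Pow(Add(Mul(I, Pow(25302, Rational(1, 2))), 480), Rational(1, 2)) = Pow(Add(480, Mul(I, Pow(25302, Rational(1, 2)))), Rational(1, 2))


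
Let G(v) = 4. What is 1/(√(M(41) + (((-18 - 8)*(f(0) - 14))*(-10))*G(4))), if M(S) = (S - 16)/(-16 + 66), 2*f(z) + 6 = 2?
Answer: -I*√66558/33279 ≈ -0.0077523*I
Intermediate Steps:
f(z) = -2 (f(z) = -3 + (½)*2 = -3 + 1 = -2)
M(S) = -8/25 + S/50 (M(S) = (-16 + S)/50 = (-16 + S)*(1/50) = -8/25 + S/50)
1/(√(M(41) + (((-18 - 8)*(f(0) - 14))*(-10))*G(4))) = 1/(√((-8/25 + (1/50)*41) + (((-18 - 8)*(-2 - 14))*(-10))*4)) = 1/(√((-8/25 + 41/50) + (-26*(-16)*(-10))*4)) = 1/(√(½ + (416*(-10))*4)) = 1/(√(½ - 4160*4)) = 1/(√(½ - 16640)) = 1/(√(-33279/2)) = 1/(I*√66558/2) = -I*√66558/33279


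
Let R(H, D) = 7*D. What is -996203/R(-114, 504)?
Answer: -996203/3528 ≈ -282.37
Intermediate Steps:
-996203/R(-114, 504) = -996203/(7*504) = -996203/3528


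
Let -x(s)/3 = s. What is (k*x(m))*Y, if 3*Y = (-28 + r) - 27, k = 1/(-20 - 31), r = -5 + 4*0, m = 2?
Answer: -40/17 ≈ -2.3529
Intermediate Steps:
r = -5 (r = -5 + 0 = -5)
x(s) = -3*s
k = -1/51 (k = 1/(-51) = -1/51 ≈ -0.019608)
Y = -20 (Y = ((-28 - 5) - 27)/3 = (-33 - 27)/3 = (1/3)*(-60) = -20)
(k*x(m))*Y = -(-1)*2/17*(-20) = -1/51*(-6)*(-20) = (2/17)*(-20) = -40/17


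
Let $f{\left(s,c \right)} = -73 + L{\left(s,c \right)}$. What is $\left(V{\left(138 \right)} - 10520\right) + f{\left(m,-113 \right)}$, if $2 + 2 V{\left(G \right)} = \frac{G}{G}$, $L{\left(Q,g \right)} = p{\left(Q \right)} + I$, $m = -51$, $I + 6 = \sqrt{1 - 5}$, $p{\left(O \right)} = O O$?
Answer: $- \frac{15997}{2} + 2 i \approx -7998.5 + 2.0 i$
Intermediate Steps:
$p{\left(O \right)} = O^{2}$
$I = -6 + 2 i$ ($I = -6 + \sqrt{1 - 5} = -6 + \sqrt{-4} = -6 + 2 i \approx -6.0 + 2.0 i$)
$L{\left(Q,g \right)} = -6 + Q^{2} + 2 i$ ($L{\left(Q,g \right)} = Q^{2} - \left(6 - 2 i\right) = -6 + Q^{2} + 2 i$)
$f{\left(s,c \right)} = -79 + s^{2} + 2 i$ ($f{\left(s,c \right)} = -73 + \left(-6 + s^{2} + 2 i\right) = -79 + s^{2} + 2 i$)
$V{\left(G \right)} = - \frac{1}{2}$ ($V{\left(G \right)} = -1 + \frac{G \frac{1}{G}}{2} = -1 + \frac{1}{2} \cdot 1 = -1 + \frac{1}{2} = - \frac{1}{2}$)
$\left(V{\left(138 \right)} - 10520\right) + f{\left(m,-113 \right)} = \left(- \frac{1}{2} - 10520\right) + \left(-79 + \left(-51\right)^{2} + 2 i\right) = - \frac{21041}{2} + \left(-79 + 2601 + 2 i\right) = - \frac{21041}{2} + \left(2522 + 2 i\right) = - \frac{15997}{2} + 2 i$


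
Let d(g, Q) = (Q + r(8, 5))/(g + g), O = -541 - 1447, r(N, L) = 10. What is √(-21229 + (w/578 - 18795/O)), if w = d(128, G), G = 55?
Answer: I*√31655601563934/38624 ≈ 145.67*I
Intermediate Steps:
O = -1988
d(g, Q) = (10 + Q)/(2*g) (d(g, Q) = (Q + 10)/(g + g) = (10 + Q)/((2*g)) = (10 + Q)*(1/(2*g)) = (10 + Q)/(2*g))
w = 65/256 (w = (½)*(10 + 55)/128 = (½)*(1/128)*65 = 65/256 ≈ 0.25391)
√(-21229 + (w/578 - 18795/O)) = √(-21229 + ((65/256)/578 - 18795/(-1988))) = √(-21229 + ((65/256)*(1/578) - 18795*(-1/1988))) = √(-21229 + (65/147968 + 2685/284)) = √(-21229 + 99328135/10505728) = √(-222926771577/10505728) = I*√31655601563934/38624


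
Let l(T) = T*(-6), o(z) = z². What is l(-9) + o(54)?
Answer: 2970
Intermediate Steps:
l(T) = -6*T
l(-9) + o(54) = -6*(-9) + 54² = 54 + 2916 = 2970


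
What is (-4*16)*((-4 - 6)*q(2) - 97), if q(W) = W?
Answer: 7488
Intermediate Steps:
(-4*16)*((-4 - 6)*q(2) - 97) = (-4*16)*((-4 - 6)*2 - 97) = -64*(-10*2 - 97) = -64*(-20 - 97) = -64*(-117) = 7488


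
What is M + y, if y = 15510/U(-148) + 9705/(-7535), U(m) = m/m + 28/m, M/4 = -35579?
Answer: -185644750/1507 ≈ -1.2319e+5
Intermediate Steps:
M = -142316 (M = 4*(-35579) = -142316)
U(m) = 1 + 28/m
y = 28825462/1507 (y = 15510/(((28 - 148)/(-148))) + 9705/(-7535) = 15510/((-1/148*(-120))) + 9705*(-1/7535) = 15510/(30/37) - 1941/1507 = 15510*(37/30) - 1941/1507 = 19129 - 1941/1507 = 28825462/1507 ≈ 19128.)
M + y = -142316 + 28825462/1507 = -185644750/1507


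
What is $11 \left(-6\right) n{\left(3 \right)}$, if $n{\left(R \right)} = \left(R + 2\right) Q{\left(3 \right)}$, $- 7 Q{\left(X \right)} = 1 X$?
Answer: $\frac{990}{7} \approx 141.43$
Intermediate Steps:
$Q{\left(X \right)} = - \frac{X}{7}$ ($Q{\left(X \right)} = - \frac{1 X}{7} = - \frac{X}{7}$)
$n{\left(R \right)} = - \frac{6}{7} - \frac{3 R}{7}$ ($n{\left(R \right)} = \left(R + 2\right) \left(\left(- \frac{1}{7}\right) 3\right) = \left(2 + R\right) \left(- \frac{3}{7}\right) = - \frac{6}{7} - \frac{3 R}{7}$)
$11 \left(-6\right) n{\left(3 \right)} = 11 \left(-6\right) \left(- \frac{6}{7} - \frac{9}{7}\right) = - 66 \left(- \frac{6}{7} - \frac{9}{7}\right) = \left(-66\right) \left(- \frac{15}{7}\right) = \frac{990}{7}$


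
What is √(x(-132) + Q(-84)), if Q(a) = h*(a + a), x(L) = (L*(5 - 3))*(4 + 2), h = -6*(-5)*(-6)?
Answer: 12*√199 ≈ 169.28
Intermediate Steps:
h = -180 (h = 30*(-6) = -180)
x(L) = 12*L (x(L) = (L*2)*6 = (2*L)*6 = 12*L)
Q(a) = -360*a (Q(a) = -180*(a + a) = -360*a)
√(x(-132) + Q(-84)) = √(12*(-132) - 360*(-84)) = √(-1584 + 30240) = √28656 = 12*√199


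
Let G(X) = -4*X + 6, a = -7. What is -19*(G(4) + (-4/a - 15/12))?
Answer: 5681/28 ≈ 202.89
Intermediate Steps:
G(X) = 6 - 4*X
-19*(G(4) + (-4/a - 15/12)) = -19*((6 - 4*4) + (-4/(-7) - 15/12)) = -19*((6 - 16) + (-4*(-⅐) - 15*1/12)) = -19*(-10 + (4/7 - 5/4)) = -19*(-10 - 19/28) = -19*(-299/28) = 5681/28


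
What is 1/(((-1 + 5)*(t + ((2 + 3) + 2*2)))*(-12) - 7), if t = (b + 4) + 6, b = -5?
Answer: -1/679 ≈ -0.0014728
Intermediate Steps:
t = 5 (t = (-5 + 4) + 6 = -1 + 6 = 5)
1/(((-1 + 5)*(t + ((2 + 3) + 2*2)))*(-12) - 7) = 1/(((-1 + 5)*(5 + ((2 + 3) + 2*2)))*(-12) - 7) = 1/((4*(5 + (5 + 4)))*(-12) - 7) = 1/((4*(5 + 9))*(-12) - 7) = 1/((4*14)*(-12) - 7) = 1/(56*(-12) - 7) = 1/(-672 - 7) = 1/(-679) = -1/679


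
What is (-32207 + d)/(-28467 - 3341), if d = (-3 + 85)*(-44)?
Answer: 35815/31808 ≈ 1.1260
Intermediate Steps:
d = -3608 (d = 82*(-44) = -3608)
(-32207 + d)/(-28467 - 3341) = (-32207 - 3608)/(-28467 - 3341) = -35815/(-31808) = -35815*(-1/31808) = 35815/31808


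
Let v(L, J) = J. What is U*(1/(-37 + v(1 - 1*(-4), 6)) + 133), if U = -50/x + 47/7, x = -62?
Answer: 6727104/6727 ≈ 1000.0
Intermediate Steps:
U = 1632/217 (U = -50/(-62) + 47/7 = -50*(-1/62) + 47*(⅐) = 25/31 + 47/7 = 1632/217 ≈ 7.5207)
U*(1/(-37 + v(1 - 1*(-4), 6)) + 133) = 1632*(1/(-37 + 6) + 133)/217 = 1632*(1/(-31) + 133)/217 = 1632*(-1/31 + 133)/217 = (1632/217)*(4122/31) = 6727104/6727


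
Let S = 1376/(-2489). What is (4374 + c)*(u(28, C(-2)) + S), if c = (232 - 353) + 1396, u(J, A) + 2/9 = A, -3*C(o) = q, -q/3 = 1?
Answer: 9488437/7467 ≈ 1270.7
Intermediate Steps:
q = -3 (q = -3*1 = -3)
C(o) = 1 (C(o) = -⅓*(-3) = 1)
u(J, A) = -2/9 + A
S = -1376/2489 (S = 1376*(-1/2489) = -1376/2489 ≈ -0.55283)
c = 1275 (c = -121 + 1396 = 1275)
(4374 + c)*(u(28, C(-2)) + S) = (4374 + 1275)*((-2/9 + 1) - 1376/2489) = 5649*(7/9 - 1376/2489) = 5649*(5039/22401) = 9488437/7467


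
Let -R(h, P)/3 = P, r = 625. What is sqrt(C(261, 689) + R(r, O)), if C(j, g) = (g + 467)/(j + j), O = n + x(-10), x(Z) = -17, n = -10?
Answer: sqrt(629851)/87 ≈ 9.1222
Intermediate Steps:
O = -27 (O = -10 - 17 = -27)
R(h, P) = -3*P
C(j, g) = (467 + g)/(2*j) (C(j, g) = (467 + g)/((2*j)) = (467 + g)*(1/(2*j)) = (467 + g)/(2*j))
sqrt(C(261, 689) + R(r, O)) = sqrt((1/2)*(467 + 689)/261 - 3*(-27)) = sqrt((1/2)*(1/261)*1156 + 81) = sqrt(578/261 + 81) = sqrt(21719/261) = sqrt(629851)/87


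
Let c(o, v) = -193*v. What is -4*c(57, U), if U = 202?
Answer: 155944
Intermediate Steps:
-4*c(57, U) = -(-772)*202 = -4*(-38986) = 155944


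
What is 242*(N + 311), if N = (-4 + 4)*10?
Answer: 75262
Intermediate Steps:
N = 0 (N = 0*10 = 0)
242*(N + 311) = 242*(0 + 311) = 242*311 = 75262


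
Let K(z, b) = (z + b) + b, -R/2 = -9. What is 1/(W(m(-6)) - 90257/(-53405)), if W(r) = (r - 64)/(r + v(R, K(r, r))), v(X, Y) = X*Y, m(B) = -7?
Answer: 74767/140148 ≈ 0.53349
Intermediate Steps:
R = 18 (R = -2*(-9) = 18)
K(z, b) = z + 2*b (K(z, b) = (b + z) + b = z + 2*b)
W(r) = (-64 + r)/(55*r) (W(r) = (r - 64)/(r + 18*(r + 2*r)) = (-64 + r)/(r + 18*(3*r)) = (-64 + r)/(r + 54*r) = (-64 + r)/((55*r)) = (-64 + r)*(1/(55*r)) = (-64 + r)/(55*r))
1/(W(m(-6)) - 90257/(-53405)) = 1/((1/55)*(-64 - 7)/(-7) - 90257/(-53405)) = 1/((1/55)*(-1/7)*(-71) - 90257*(-1/53405)) = 1/(71/385 + 90257/53405) = 1/(140148/74767) = 74767/140148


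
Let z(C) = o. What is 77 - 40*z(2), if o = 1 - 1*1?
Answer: 77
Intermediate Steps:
o = 0 (o = 1 - 1 = 0)
z(C) = 0
77 - 40*z(2) = 77 - 40*0 = 77 + 0 = 77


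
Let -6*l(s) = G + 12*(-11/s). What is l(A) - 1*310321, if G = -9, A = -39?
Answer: -24204965/78 ≈ -3.1032e+5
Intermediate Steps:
l(s) = 3/2 + 22/s (l(s) = -(-9 + 12*(-11/s))/6 = -(-9 - 132/s)/6 = 3/2 + 22/s)
l(A) - 1*310321 = (3/2 + 22/(-39)) - 1*310321 = (3/2 + 22*(-1/39)) - 310321 = (3/2 - 22/39) - 310321 = 73/78 - 310321 = -24204965/78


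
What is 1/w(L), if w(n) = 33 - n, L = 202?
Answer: -1/169 ≈ -0.0059172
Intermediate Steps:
1/w(L) = 1/(33 - 1*202) = 1/(33 - 202) = 1/(-169) = -1/169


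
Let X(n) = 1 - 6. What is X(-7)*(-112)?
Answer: 560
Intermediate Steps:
X(n) = -5
X(-7)*(-112) = -5*(-112) = 560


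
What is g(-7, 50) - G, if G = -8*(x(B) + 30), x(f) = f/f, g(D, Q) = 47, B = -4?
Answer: 295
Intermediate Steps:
x(f) = 1
G = -248 (G = -8*(1 + 30) = -8*31 = -248)
g(-7, 50) - G = 47 - 1*(-248) = 47 + 248 = 295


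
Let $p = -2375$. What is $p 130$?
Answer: $-308750$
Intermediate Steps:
$p 130 = \left(-2375\right) 130 = -308750$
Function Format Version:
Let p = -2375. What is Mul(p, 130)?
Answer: -308750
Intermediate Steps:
Mul(p, 130) = Mul(-2375, 130) = -308750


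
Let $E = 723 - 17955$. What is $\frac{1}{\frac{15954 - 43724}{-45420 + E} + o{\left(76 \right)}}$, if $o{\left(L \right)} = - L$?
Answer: $- \frac{31326}{2366891} \approx -0.013235$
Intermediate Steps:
$E = -17232$
$\frac{1}{\frac{15954 - 43724}{-45420 + E} + o{\left(76 \right)}} = \frac{1}{\frac{15954 - 43724}{-45420 - 17232} - 76} = \frac{1}{- \frac{27770}{-62652} - 76} = \frac{1}{\left(-27770\right) \left(- \frac{1}{62652}\right) - 76} = \frac{1}{\frac{13885}{31326} - 76} = \frac{1}{- \frac{2366891}{31326}} = - \frac{31326}{2366891}$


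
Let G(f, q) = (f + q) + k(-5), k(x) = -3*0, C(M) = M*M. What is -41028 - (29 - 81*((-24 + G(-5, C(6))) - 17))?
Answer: -41867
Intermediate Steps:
C(M) = M**2
k(x) = 0
G(f, q) = f + q (G(f, q) = (f + q) + 0 = f + q)
-41028 - (29 - 81*((-24 + G(-5, C(6))) - 17)) = -41028 - (29 - 81*((-24 + (-5 + 6**2)) - 17)) = -41028 - (29 - 81*((-24 + (-5 + 36)) - 17)) = -41028 - (29 - 81*((-24 + 31) - 17)) = -41028 - (29 - 81*(7 - 17)) = -41028 - (29 - 81*(-10)) = -41028 - (29 + 810) = -41028 - 1*839 = -41028 - 839 = -41867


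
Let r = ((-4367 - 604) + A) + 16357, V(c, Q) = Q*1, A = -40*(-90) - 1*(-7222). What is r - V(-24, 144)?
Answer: 22064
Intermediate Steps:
A = 10822 (A = 3600 + 7222 = 10822)
V(c, Q) = Q
r = 22208 (r = ((-4367 - 604) + 10822) + 16357 = (-4971 + 10822) + 16357 = 5851 + 16357 = 22208)
r - V(-24, 144) = 22208 - 1*144 = 22208 - 144 = 22064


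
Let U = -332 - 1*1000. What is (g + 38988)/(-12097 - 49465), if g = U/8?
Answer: -77643/123124 ≈ -0.63061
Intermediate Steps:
U = -1332 (U = -332 - 1000 = -1332)
g = -333/2 (g = -1332/8 = -1332*⅛ = -333/2 ≈ -166.50)
(g + 38988)/(-12097 - 49465) = (-333/2 + 38988)/(-12097 - 49465) = (77643/2)/(-61562) = (77643/2)*(-1/61562) = -77643/123124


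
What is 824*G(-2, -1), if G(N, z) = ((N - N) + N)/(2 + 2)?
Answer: -412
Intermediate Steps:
G(N, z) = N/4 (G(N, z) = (0 + N)/4 = N*(¼) = N/4)
824*G(-2, -1) = 824*((¼)*(-2)) = 824*(-½) = -412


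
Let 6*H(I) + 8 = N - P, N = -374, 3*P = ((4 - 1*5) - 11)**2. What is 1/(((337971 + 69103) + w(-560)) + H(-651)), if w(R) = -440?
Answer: 3/1219687 ≈ 2.4596e-6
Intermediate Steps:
P = 48 (P = ((4 - 1*5) - 11)**2/3 = ((4 - 5) - 11)**2/3 = (-1 - 11)**2/3 = (1/3)*(-12)**2 = (1/3)*144 = 48)
H(I) = -215/3 (H(I) = -4/3 + (-374 - 1*48)/6 = -4/3 + (-374 - 48)/6 = -4/3 + (1/6)*(-422) = -4/3 - 211/3 = -215/3)
1/(((337971 + 69103) + w(-560)) + H(-651)) = 1/(((337971 + 69103) - 440) - 215/3) = 1/((407074 - 440) - 215/3) = 1/(406634 - 215/3) = 1/(1219687/3) = 3/1219687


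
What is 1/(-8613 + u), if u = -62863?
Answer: -1/71476 ≈ -1.3991e-5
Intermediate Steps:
1/(-8613 + u) = 1/(-8613 - 62863) = 1/(-71476) = -1/71476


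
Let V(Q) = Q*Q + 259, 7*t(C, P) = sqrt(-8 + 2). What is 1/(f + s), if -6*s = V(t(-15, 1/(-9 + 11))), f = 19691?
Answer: 294/5776469 ≈ 5.0896e-5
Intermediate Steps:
t(C, P) = I*sqrt(6)/7 (t(C, P) = sqrt(-8 + 2)/7 = sqrt(-6)/7 = (I*sqrt(6))/7 = I*sqrt(6)/7)
V(Q) = 259 + Q**2 (V(Q) = Q**2 + 259 = 259 + Q**2)
s = -12685/294 (s = -(259 + (I*sqrt(6)/7)**2)/6 = -(259 - 6/49)/6 = -1/6*12685/49 = -12685/294 ≈ -43.146)
1/(f + s) = 1/(19691 - 12685/294) = 1/(5776469/294) = 294/5776469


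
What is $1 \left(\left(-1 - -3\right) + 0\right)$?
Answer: $2$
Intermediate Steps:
$1 \left(\left(-1 - -3\right) + 0\right) = 1 \left(\left(-1 + 3\right) + 0\right) = 1 \left(2 + 0\right) = 1 \cdot 2 = 2$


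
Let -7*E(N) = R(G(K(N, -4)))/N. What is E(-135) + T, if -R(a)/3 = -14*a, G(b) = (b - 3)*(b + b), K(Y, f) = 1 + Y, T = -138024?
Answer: -6137648/45 ≈ -1.3639e+5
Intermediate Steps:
G(b) = 2*b*(-3 + b) (G(b) = (-3 + b)*(2*b) = 2*b*(-3 + b))
R(a) = 42*a (R(a) = -(-42)*a = 42*a)
E(N) = -12*(1 + N)*(-2 + N)/N (E(N) = -42*(2*(1 + N)*(-3 + (1 + N)))/(7*N) = -42*(2*(1 + N)*(-2 + N))/(7*N) = -84*(1 + N)*(-2 + N)/(7*N) = -12*(1 + N)*(-2 + N)/N)
E(-135) + T = (12 - 12*(-135) + 24/(-135)) - 138024 = (12 + 1620 + 24*(-1/135)) - 138024 = (12 + 1620 - 8/45) - 138024 = 73432/45 - 138024 = -6137648/45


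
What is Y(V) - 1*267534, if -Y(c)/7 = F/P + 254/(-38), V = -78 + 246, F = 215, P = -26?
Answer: -132110087/494 ≈ -2.6743e+5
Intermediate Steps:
V = 168
Y(c) = 51709/494 (Y(c) = -7*(215/(-26) + 254/(-38)) = -7*(215*(-1/26) + 254*(-1/38)) = -7*(-215/26 - 127/19) = -7*(-7387/494) = 51709/494)
Y(V) - 1*267534 = 51709/494 - 1*267534 = 51709/494 - 267534 = -132110087/494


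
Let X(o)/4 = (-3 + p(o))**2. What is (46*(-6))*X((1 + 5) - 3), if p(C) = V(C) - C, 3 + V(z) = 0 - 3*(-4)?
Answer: -9936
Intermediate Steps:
V(z) = 9 (V(z) = -3 + (0 - 3*(-4)) = -3 + (0 + 12) = -3 + 12 = 9)
p(C) = 9 - C
X(o) = 4*(6 - o)**2 (X(o) = 4*(-3 + (9 - o))**2 = 4*(6 - o)**2)
(46*(-6))*X((1 + 5) - 3) = (46*(-6))*(4*(-6 + ((1 + 5) - 3))**2) = -1104*(-6 + (6 - 3))**2 = -1104*(-6 + 3)**2 = -1104*(-3)**2 = -1104*9 = -276*36 = -9936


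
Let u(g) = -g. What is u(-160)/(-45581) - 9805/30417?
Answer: -451788425/1386437277 ≈ -0.32586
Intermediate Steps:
u(-160)/(-45581) - 9805/30417 = -1*(-160)/(-45581) - 9805/30417 = 160*(-1/45581) - 9805*1/30417 = -160/45581 - 9805/30417 = -451788425/1386437277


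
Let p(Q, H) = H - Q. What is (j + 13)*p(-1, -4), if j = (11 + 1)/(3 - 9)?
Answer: -33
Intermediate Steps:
j = -2 (j = 12/(-6) = 12*(-1/6) = -2)
(j + 13)*p(-1, -4) = (-2 + 13)*(-4 - 1*(-1)) = 11*(-4 + 1) = 11*(-3) = -33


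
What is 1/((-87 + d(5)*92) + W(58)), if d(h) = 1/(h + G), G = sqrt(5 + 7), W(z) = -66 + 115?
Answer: 17/3862 - 46*sqrt(3)/1931 ≈ -0.036859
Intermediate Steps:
W(z) = 49
G = 2*sqrt(3) (G = sqrt(12) = 2*sqrt(3) ≈ 3.4641)
d(h) = 1/(h + 2*sqrt(3))
1/((-87 + d(5)*92) + W(58)) = 1/((-87 + 92/(5 + 2*sqrt(3))) + 49) = 1/(-38 + 92/(5 + 2*sqrt(3)))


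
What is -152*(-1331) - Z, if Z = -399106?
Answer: 601418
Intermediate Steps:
-152*(-1331) - Z = -152*(-1331) - 1*(-399106) = 202312 + 399106 = 601418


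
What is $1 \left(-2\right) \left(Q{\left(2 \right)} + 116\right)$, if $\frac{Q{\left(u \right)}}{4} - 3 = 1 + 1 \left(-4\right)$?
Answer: $-232$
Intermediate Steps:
$Q{\left(u \right)} = 0$ ($Q{\left(u \right)} = 12 + 4 \left(1 + 1 \left(-4\right)\right) = 12 + 4 \left(1 - 4\right) = 12 + 4 \left(-3\right) = 12 - 12 = 0$)
$1 \left(-2\right) \left(Q{\left(2 \right)} + 116\right) = 1 \left(-2\right) \left(0 + 116\right) = \left(-2\right) 116 = -232$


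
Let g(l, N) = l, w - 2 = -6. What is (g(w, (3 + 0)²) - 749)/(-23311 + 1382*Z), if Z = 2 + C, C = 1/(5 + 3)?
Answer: 3012/81497 ≈ 0.036958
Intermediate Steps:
w = -4 (w = 2 - 6 = -4)
C = ⅛ (C = 1/8 = ⅛ ≈ 0.12500)
Z = 17/8 (Z = 2 + ⅛ = 17/8 ≈ 2.1250)
(g(w, (3 + 0)²) - 749)/(-23311 + 1382*Z) = (-4 - 749)/(-23311 + 1382*(17/8)) = -753/(-23311 + 11747/4) = -753/(-81497/4) = -753*(-4/81497) = 3012/81497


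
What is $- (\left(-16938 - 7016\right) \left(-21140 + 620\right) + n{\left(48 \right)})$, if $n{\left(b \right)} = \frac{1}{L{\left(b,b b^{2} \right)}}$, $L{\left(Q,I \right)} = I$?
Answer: $- \frac{54359958159361}{110592} \approx -4.9154 \cdot 10^{8}$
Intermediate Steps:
$n{\left(b \right)} = \frac{1}{b^{3}}$ ($n{\left(b \right)} = \frac{1}{b b^{2}} = \frac{1}{b^{3}}$)
$- (\left(-16938 - 7016\right) \left(-21140 + 620\right) + n{\left(48 \right)}) = - (\left(-16938 - 7016\right) \left(-21140 + 620\right) + \frac{1}{110592}) = - (\left(-23954\right) \left(-20520\right) + \frac{1}{110592}) = - (491536080 + \frac{1}{110592}) = \left(-1\right) \frac{54359958159361}{110592} = - \frac{54359958159361}{110592}$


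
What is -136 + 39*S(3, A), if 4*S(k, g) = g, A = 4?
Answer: -97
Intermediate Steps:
S(k, g) = g/4
-136 + 39*S(3, A) = -136 + 39*((¼)*4) = -136 + 39*1 = -136 + 39 = -97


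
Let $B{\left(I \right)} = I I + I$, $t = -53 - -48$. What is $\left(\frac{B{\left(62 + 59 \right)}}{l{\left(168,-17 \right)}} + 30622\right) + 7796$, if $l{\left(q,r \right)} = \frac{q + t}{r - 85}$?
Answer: $\frac{4756410}{163} \approx 29180.0$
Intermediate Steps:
$t = -5$ ($t = -53 + 48 = -5$)
$B{\left(I \right)} = I + I^{2}$ ($B{\left(I \right)} = I^{2} + I = I + I^{2}$)
$l{\left(q,r \right)} = \frac{-5 + q}{-85 + r}$ ($l{\left(q,r \right)} = \frac{q - 5}{r - 85} = \frac{-5 + q}{-85 + r}$)
$\left(\frac{B{\left(62 + 59 \right)}}{l{\left(168,-17 \right)}} + 30622\right) + 7796 = \left(\frac{\left(62 + 59\right) \left(1 + \left(62 + 59\right)\right)}{\frac{1}{-85 - 17} \left(-5 + 168\right)} + 30622\right) + 7796 = \left(\frac{121 \left(1 + 121\right)}{\frac{1}{-102} \cdot 163} + 30622\right) + 7796 = \left(\frac{121 \cdot 122}{\left(- \frac{1}{102}\right) 163} + 30622\right) + 7796 = \left(\frac{14762}{- \frac{163}{102}} + 30622\right) + 7796 = \left(14762 \left(- \frac{102}{163}\right) + 30622\right) + 7796 = \left(- \frac{1505724}{163} + 30622\right) + 7796 = \frac{3485662}{163} + 7796 = \frac{4756410}{163}$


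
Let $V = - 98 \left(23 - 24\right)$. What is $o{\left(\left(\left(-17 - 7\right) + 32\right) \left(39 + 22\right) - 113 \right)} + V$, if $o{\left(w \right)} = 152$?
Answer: $250$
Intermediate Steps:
$V = 98$ ($V = \left(-98\right) \left(-1\right) = 98$)
$o{\left(\left(\left(-17 - 7\right) + 32\right) \left(39 + 22\right) - 113 \right)} + V = 152 + 98 = 250$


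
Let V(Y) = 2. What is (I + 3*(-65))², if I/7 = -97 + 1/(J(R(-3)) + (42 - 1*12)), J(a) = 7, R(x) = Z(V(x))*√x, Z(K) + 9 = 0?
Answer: 1045293561/1369 ≈ 7.6355e+5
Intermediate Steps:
Z(K) = -9 (Z(K) = -9 + 0 = -9)
R(x) = -9*√x
I = -25116/37 (I = 7*(-97 + 1/(7 + (42 - 1*12))) = 7*(-97 + 1/(7 + (42 - 12))) = 7*(-97 + 1/(7 + 30)) = 7*(-97 + 1/37) = 7*(-3588/37) = -25116/37 ≈ -678.81)
(I + 3*(-65))² = (-25116/37 + 3*(-65))² = (-25116/37 - 195)² = (-32331/37)² = 1045293561/1369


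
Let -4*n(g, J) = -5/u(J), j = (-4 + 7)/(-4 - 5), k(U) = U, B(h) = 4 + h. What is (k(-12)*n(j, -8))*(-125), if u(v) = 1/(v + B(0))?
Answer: -7500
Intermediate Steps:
j = -⅓ (j = 3/(-9) = 3*(-⅑) = -⅓ ≈ -0.33333)
u(v) = 1/(4 + v) (u(v) = 1/(v + (4 + 0)) = 1/(v + 4) = 1/(4 + v))
n(g, J) = 5 + 5*J/4 (n(g, J) = -(-5)/(4*(1/(4 + J))) = -(-5)*(4 + J)/4 = -(-20 - 5*J)/4 = 5 + 5*J/4)
(k(-12)*n(j, -8))*(-125) = -12*(5 + (5/4)*(-8))*(-125) = -12*(5 - 10)*(-125) = -12*(-5)*(-125) = 60*(-125) = -7500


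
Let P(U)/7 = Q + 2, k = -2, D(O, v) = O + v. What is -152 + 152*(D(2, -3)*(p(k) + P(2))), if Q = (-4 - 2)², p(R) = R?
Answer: -40280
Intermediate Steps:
Q = 36 (Q = (-6)² = 36)
P(U) = 266 (P(U) = 7*(36 + 2) = 7*38 = 266)
-152 + 152*(D(2, -3)*(p(k) + P(2))) = -152 + 152*((2 - 3)*(-2 + 266)) = -152 + 152*(-1*264) = -152 + 152*(-264) = -152 - 40128 = -40280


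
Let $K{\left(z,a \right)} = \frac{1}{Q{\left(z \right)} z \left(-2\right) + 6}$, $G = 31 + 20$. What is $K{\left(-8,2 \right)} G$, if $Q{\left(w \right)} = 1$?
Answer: $\frac{51}{22} \approx 2.3182$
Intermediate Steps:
$G = 51$
$K{\left(z,a \right)} = \frac{1}{6 - 2 z}$ ($K{\left(z,a \right)} = \frac{1}{1 z \left(-2\right) + 6} = \frac{1}{z \left(-2\right) + 6} = \frac{1}{- 2 z + 6} = \frac{1}{6 - 2 z}$)
$K{\left(-8,2 \right)} G = - \frac{1}{-6 + 2 \left(-8\right)} 51 = - \frac{1}{-6 - 16} \cdot 51 = - \frac{1}{-22} \cdot 51 = \left(-1\right) \left(- \frac{1}{22}\right) 51 = \frac{1}{22} \cdot 51 = \frac{51}{22}$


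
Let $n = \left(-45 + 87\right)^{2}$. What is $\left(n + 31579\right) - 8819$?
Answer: $24524$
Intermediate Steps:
$n = 1764$ ($n = 42^{2} = 1764$)
$\left(n + 31579\right) - 8819 = \left(1764 + 31579\right) - 8819 = 33343 - 8819 = 24524$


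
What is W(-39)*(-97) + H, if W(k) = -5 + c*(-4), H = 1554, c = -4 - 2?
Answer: -289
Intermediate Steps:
c = -6
W(k) = 19 (W(k) = -5 - 6*(-4) = -5 + 24 = 19)
W(-39)*(-97) + H = 19*(-97) + 1554 = -1843 + 1554 = -289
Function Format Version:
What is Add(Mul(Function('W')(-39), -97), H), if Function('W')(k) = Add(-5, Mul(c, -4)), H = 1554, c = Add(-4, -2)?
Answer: -289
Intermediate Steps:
c = -6
Function('W')(k) = 19 (Function('W')(k) = Add(-5, Mul(-6, -4)) = Add(-5, 24) = 19)
Add(Mul(Function('W')(-39), -97), H) = Add(Mul(19, -97), 1554) = Add(-1843, 1554) = -289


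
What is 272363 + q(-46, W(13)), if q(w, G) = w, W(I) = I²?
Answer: 272317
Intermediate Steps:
272363 + q(-46, W(13)) = 272363 - 46 = 272317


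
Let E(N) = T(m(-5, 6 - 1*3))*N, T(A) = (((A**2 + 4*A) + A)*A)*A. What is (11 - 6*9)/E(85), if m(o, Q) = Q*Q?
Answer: -43/867510 ≈ -4.9567e-5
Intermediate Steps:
m(o, Q) = Q**2
T(A) = A**2*(A**2 + 5*A) (T(A) = ((A**2 + 5*A)*A)*A = (A*(A**2 + 5*A))*A = A**2*(A**2 + 5*A))
E(N) = 10206*N (E(N) = (((6 - 1*3)**2)**3*(5 + (6 - 1*3)**2))*N = (((6 - 3)**2)**3*(5 + (6 - 3)**2))*N = ((3**2)**3*(5 + 3**2))*N = (9**3*(5 + 9))*N = (729*14)*N = 10206*N)
(11 - 6*9)/E(85) = (11 - 6*9)/((10206*85)) = (11 - 54)/867510 = -43*1/867510 = -43/867510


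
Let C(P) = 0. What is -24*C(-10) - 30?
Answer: -30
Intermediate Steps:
-24*C(-10) - 30 = -24*0 - 30 = 0 - 30 = -30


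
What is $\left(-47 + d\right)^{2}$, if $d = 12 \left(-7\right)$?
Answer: $17161$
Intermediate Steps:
$d = -84$
$\left(-47 + d\right)^{2} = \left(-47 - 84\right)^{2} = \left(-131\right)^{2} = 17161$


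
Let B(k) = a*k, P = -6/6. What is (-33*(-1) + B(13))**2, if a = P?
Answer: 400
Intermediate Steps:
P = -1 (P = -6*1/6 = -1)
a = -1
B(k) = -k
(-33*(-1) + B(13))**2 = (-33*(-1) - 1*13)**2 = (33 - 13)**2 = 20**2 = 400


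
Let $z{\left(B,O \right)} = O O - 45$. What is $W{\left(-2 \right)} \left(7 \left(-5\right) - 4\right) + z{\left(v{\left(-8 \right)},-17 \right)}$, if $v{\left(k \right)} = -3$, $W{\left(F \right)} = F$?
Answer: $322$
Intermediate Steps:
$z{\left(B,O \right)} = -45 + O^{2}$ ($z{\left(B,O \right)} = O^{2} - 45 = -45 + O^{2}$)
$W{\left(-2 \right)} \left(7 \left(-5\right) - 4\right) + z{\left(v{\left(-8 \right)},-17 \right)} = - 2 \left(7 \left(-5\right) - 4\right) - \left(45 - \left(-17\right)^{2}\right) = - 2 \left(-35 - 4\right) + \left(-45 + 289\right) = \left(-2\right) \left(-39\right) + 244 = 78 + 244 = 322$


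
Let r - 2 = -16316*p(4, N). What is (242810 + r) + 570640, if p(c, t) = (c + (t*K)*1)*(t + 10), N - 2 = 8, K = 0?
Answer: -491828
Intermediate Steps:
N = 10 (N = 2 + 8 = 10)
p(c, t) = c*(10 + t) (p(c, t) = (c + (t*0)*1)*(t + 10) = (c + 0*1)*(10 + t) = (c + 0)*(10 + t) = c*(10 + t))
r = -1305278 (r = 2 - 65264*(10 + 10) = 2 - 65264*20 = 2 - 16316*80 = 2 - 1305280 = -1305278)
(242810 + r) + 570640 = (242810 - 1305278) + 570640 = -1062468 + 570640 = -491828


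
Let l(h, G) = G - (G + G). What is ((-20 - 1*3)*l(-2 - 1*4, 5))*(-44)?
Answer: -5060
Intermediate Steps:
l(h, G) = -G (l(h, G) = G - 2*G = -G)
((-20 - 1*3)*l(-2 - 1*4, 5))*(-44) = ((-20 - 1*3)*(-1*5))*(-44) = ((-20 - 3)*(-5))*(-44) = -23*(-5)*(-44) = 115*(-44) = -5060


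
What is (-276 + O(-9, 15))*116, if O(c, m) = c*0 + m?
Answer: -30276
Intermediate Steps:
O(c, m) = m (O(c, m) = 0 + m = m)
(-276 + O(-9, 15))*116 = (-276 + 15)*116 = -261*116 = -30276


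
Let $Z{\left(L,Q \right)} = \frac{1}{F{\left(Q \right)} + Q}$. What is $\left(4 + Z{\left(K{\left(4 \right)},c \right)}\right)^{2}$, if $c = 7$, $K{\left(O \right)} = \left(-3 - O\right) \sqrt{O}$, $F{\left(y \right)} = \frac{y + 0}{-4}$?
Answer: $\frac{7744}{441} \approx 17.56$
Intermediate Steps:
$F{\left(y \right)} = - \frac{y}{4}$ ($F{\left(y \right)} = y \left(- \frac{1}{4}\right) = - \frac{y}{4}$)
$K{\left(O \right)} = \sqrt{O} \left(-3 - O\right)$
$Z{\left(L,Q \right)} = \frac{4}{3 Q}$ ($Z{\left(L,Q \right)} = \frac{1}{- \frac{Q}{4} + Q} = \frac{1}{\frac{3}{4} Q} = \frac{4}{3 Q}$)
$\left(4 + Z{\left(K{\left(4 \right)},c \right)}\right)^{2} = \left(4 + \frac{4}{3 \cdot 7}\right)^{2} = \left(4 + \frac{4}{3} \cdot \frac{1}{7}\right)^{2} = \left(4 + \frac{4}{21}\right)^{2} = \left(\frac{88}{21}\right)^{2} = \frac{7744}{441}$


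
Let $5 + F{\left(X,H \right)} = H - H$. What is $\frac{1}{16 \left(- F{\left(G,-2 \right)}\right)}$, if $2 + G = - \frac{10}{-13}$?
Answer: $\frac{1}{80} \approx 0.0125$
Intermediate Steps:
$G = - \frac{16}{13}$ ($G = -2 - \frac{10}{-13} = -2 - - \frac{10}{13} = -2 + \frac{10}{13} = - \frac{16}{13} \approx -1.2308$)
$F{\left(X,H \right)} = -5$ ($F{\left(X,H \right)} = -5 + \left(H - H\right) = -5 + 0 = -5$)
$\frac{1}{16 \left(- F{\left(G,-2 \right)}\right)} = \frac{1}{16 \left(\left(-1\right) \left(-5\right)\right)} = \frac{1}{16 \cdot 5} = \frac{1}{80}$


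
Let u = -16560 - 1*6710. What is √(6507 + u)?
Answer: I*√16763 ≈ 129.47*I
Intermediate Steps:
u = -23270 (u = -16560 - 6710 = -23270)
√(6507 + u) = √(6507 - 23270) = √(-16763) = I*√16763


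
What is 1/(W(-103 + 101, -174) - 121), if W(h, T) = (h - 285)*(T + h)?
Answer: 1/50391 ≈ 1.9845e-5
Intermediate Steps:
W(h, T) = (-285 + h)*(T + h)
1/(W(-103 + 101, -174) - 121) = 1/(((-103 + 101)² - 285*(-174) - 285*(-103 + 101) - 174*(-103 + 101)) - 121) = 1/(((-2)² + 49590 - 285*(-2) - 174*(-2)) - 121) = 1/((4 + 49590 + 570 + 348) - 121) = 1/(50512 - 121) = 1/50391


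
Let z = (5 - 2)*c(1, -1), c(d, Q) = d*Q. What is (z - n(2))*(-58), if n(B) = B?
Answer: 290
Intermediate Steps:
c(d, Q) = Q*d
z = -3 (z = (5 - 2)*(-1*1) = 3*(-1) = -3)
(z - n(2))*(-58) = (-3 - 1*2)*(-58) = (-3 - 2)*(-58) = -5*(-58) = 290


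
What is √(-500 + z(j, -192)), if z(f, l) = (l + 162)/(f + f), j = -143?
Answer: 29*I*√12155/143 ≈ 22.358*I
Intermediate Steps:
z(f, l) = (162 + l)/(2*f) (z(f, l) = (162 + l)/((2*f)) = (162 + l)*(1/(2*f)) = (162 + l)/(2*f))
√(-500 + z(j, -192)) = √(-500 + (½)*(162 - 192)/(-143)) = √(-500 + (½)*(-1/143)*(-30)) = √(-500 + 15/143) = √(-71485/143) = 29*I*√12155/143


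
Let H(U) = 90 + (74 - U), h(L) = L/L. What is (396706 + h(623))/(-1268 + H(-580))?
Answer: -396707/524 ≈ -757.07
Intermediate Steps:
h(L) = 1
H(U) = 164 - U
(396706 + h(623))/(-1268 + H(-580)) = (396706 + 1)/(-1268 + (164 - 1*(-580))) = 396707/(-1268 + (164 + 580)) = 396707/(-1268 + 744) = 396707/(-524) = 396707*(-1/524) = -396707/524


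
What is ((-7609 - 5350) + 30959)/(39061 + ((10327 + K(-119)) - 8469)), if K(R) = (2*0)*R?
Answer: 18000/40919 ≈ 0.43989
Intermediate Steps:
K(R) = 0 (K(R) = 0*R = 0)
((-7609 - 5350) + 30959)/(39061 + ((10327 + K(-119)) - 8469)) = ((-7609 - 5350) + 30959)/(39061 + ((10327 + 0) - 8469)) = (-12959 + 30959)/(39061 + (10327 - 8469)) = 18000/(39061 + 1858) = 18000/40919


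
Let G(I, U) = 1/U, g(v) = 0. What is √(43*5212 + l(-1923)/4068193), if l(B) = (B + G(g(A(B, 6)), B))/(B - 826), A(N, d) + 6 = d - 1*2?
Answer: √103653508582511885745681937757466/21505798497111 ≈ 473.41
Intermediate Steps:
A(N, d) = -8 + d (A(N, d) = -6 + (d - 1*2) = -6 + (d - 2) = -6 + (-2 + d) = -8 + d)
l(B) = (B + 1/B)/(-826 + B) (l(B) = (B + 1/B)/(B - 826) = (B + 1/B)/(-826 + B))
√(43*5212 + l(-1923)/4068193) = √(43*5212 + ((1 + (-1923)²)/((-1923)*(-826 - 1923)))/4068193) = √(224116 - 1/1923*(1 + 3697929)/(-2749)*(1/4068193)) = √(224116 - 1/1923*(-1/2749)*3697930*(1/4068193)) = √(224116 + (3697930/5286327)*(1/4068193)) = √(224116 + 3697930/21505798497111) = √(4819793535982226806/21505798497111) = √103653508582511885745681937757466/21505798497111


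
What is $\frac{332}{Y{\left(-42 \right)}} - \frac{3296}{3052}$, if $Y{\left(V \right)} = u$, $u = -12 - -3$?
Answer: $- \frac{260732}{6867} \approx -37.969$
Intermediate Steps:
$u = -9$ ($u = -12 + 3 = -9$)
$Y{\left(V \right)} = -9$
$\frac{332}{Y{\left(-42 \right)}} - \frac{3296}{3052} = \frac{332}{-9} - \frac{3296}{3052} = 332 \left(- \frac{1}{9}\right) - \frac{824}{763} = - \frac{332}{9} - \frac{824}{763} = - \frac{260732}{6867}$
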